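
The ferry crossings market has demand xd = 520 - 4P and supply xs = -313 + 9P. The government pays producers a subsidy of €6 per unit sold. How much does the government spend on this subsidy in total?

Government cost = 21864/13

Pre-subsidy: 520 - 4P = -313 + 9P gives P* = 833/13, x* = 3428/13.
With the subsidy, sellers receive Ps = Pb + 6 for each unit, where Pb is the price buyers pay.
Supply in terms of Pb becomes xs = -313 + 9(Pb + 6) = -259 + 9Pb. Setting this equal to demand: 520 - 4Pb = -259 + 9Pb, so Pb = 779/13.
Sellers receive Ps = 779/13 + 6 = 857/13; x' = 520 − 4·(779/13) = 3644/13.
Government outlay = subsidy × quantity = 6 × 3644/13 = 21864/13.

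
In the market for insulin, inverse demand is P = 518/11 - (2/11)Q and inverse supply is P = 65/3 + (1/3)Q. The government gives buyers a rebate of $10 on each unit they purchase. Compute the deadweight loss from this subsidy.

Pre-subsidy: 518/11 - (2/11)Q = 65/3 + (1/3)Q gives Q* = 839/17 and P* = 648/17.
With the rebate, buyers effectively pay Pb = Ps − 10, where Ps is the price sellers receive.
On the curves, Pb = 518/11 - (2/11)Q and Ps = 65/3 + (1/3)Q; the wedge Ps − Pb = 10 gives 65/3 + (1/3)Q − (518/11 - (2/11)Q) = 10, so Q' = 1169/17.
Then Pb = 518/11 − (2/11)·(1169/17) = 588/17 and Ps = 65/3 + (1/3)·(1169/17) = 758/17.
The subsidy expands output by 1169/17 − 839/17 = 330/17 past the efficient level; on those units the gap between marginal cost and willingness to pay runs from 0 up to 10.
DWL = ½ × 10 × 330/17 = 1650/17.

Deadweight loss = 1650/17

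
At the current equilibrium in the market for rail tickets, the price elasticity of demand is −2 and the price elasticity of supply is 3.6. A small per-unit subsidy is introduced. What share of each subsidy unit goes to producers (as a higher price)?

For a small subsidy around the equilibrium, the benefit split depends on the relative slopes, which at a point are proportional to the elasticities.
Buyer share = εs/(εs + |εd|) = 3.6/(3.6 + 2) = 9/14; seller share = |εd|/(εs + |εd|) = 5/14.
So producers capture 5/14 of the subsidy.

Producer share = 5/14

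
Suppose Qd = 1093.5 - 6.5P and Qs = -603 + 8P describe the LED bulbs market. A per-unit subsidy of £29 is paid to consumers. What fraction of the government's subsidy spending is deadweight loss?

DWL / government spending = 52/437

Pre-subsidy: 1093.5 - 6.5P = -603 + 8P gives P* = 117, Q* = 333.
With the rebate, buyers effectively pay Pb = Ps − 29, where Ps is the price sellers receive.
Demand in terms of Ps becomes Qd = 1093.5 − 6.5(Ps − 29) = 1282 - 6.5Ps. Setting this equal to supply: 1282 - 6.5Ps = -603 + 8Ps, so Ps = 130.
Buyers pay Pb = 130 − 29 = 101; Q' = -603 + 8·130 = 437.
ΔCS = ½(333 + 437)(117 − 101) = 6160; ΔPS = ½(333 + 437)(130 − 117) = 5005.
Government spending = 29 × 437 = 12673.
DWL = ½ × 29 × (437 − 333) = 1508; fraction = 1508 / 12673 = 52/437.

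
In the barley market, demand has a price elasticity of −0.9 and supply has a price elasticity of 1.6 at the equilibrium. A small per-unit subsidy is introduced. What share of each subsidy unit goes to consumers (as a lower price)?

For a small subsidy around the equilibrium, the benefit split depends on the relative slopes, which at a point are proportional to the elasticities.
Buyer share = εs/(εs + |εd|) = 1.6/(1.6 + 0.9) = 0.64; seller share = |εd|/(εs + |εd|) = 0.36.

Consumer share = 0.64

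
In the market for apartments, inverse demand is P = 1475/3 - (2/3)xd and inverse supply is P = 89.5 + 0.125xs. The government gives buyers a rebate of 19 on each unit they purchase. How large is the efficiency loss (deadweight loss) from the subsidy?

Pre-subsidy: 1475/3 - (2/3)x = 89.5 + 0.125x gives x* = 508 and P* = 153.
With the rebate, buyers effectively pay Pb = Ps − 19, where Ps is the price sellers receive.
On the curves, Pb = 1475/3 - (2/3)x and Ps = 89.5 + 0.125x; the wedge Ps − Pb = 19 gives 89.5 + 0.125x − (1475/3 - (2/3)x) = 19, so x' = 532.
Then Pb = 1475/3 − (2/3)·532 = 137 and Ps = 89.5 + 0.125·532 = 156.
The subsidy expands output by 532 − 508 = 24 past the efficient level; on those units the gap between marginal cost and willingness to pay runs from 0 up to 19.
DWL = ½ × 19 × 24 = 228.

Deadweight loss = 228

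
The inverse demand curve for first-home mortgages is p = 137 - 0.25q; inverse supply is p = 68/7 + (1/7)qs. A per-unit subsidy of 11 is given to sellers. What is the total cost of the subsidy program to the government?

Government cost = 3872

Pre-subsidy: 137 - 0.25q = 68/7 + (1/7)q gives q* = 324 and p* = 56.
With the subsidy, sellers receive ps = pb + 11 for each unit, where pb is the price buyers pay.
On the curves, pb = 137 - 0.25q and ps = 68/7 + (1/7)q; the wedge ps − pb = 11 gives 68/7 + (1/7)q − (137 - 0.25q) = 11, so q' = 352.
Then pb = 137 − 0.25·352 = 49 and ps = 68/7 + (1/7)·352 = 60.
Government outlay = subsidy × quantity = 11 × 352 = 3872.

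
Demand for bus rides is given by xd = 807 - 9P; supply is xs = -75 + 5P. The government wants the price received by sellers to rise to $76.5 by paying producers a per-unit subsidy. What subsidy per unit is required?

Required subsidy s = $21 per unit

At a seller price of 76.5, quantity supplied is -75 + 5·76.5 = 307.5.
Buyers absorb 307.5 only when they pay Pb with 807 − 9·Pb = 307.5, i.e. Pb = 55.5.
s = Ps − Pb = 76.5 − 55.5 = 21.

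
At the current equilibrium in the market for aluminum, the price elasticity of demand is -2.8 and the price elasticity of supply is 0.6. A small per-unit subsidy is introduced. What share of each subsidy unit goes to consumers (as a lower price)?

For a small subsidy around the equilibrium, the benefit split depends on the relative slopes, which at a point are proportional to the elasticities.
Buyer share = εs/(εs + |εd|) = 0.6/(0.6 + 2.8) = 3/17; seller share = |εd|/(εs + |εd|) = 14/17.

Consumer share = 3/17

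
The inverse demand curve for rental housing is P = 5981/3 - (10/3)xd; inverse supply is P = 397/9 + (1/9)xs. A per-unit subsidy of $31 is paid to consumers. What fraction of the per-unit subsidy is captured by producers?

Producer share = 1/31

Pre-subsidy: 5981/3 - (10/3)x = 397/9 + (1/9)x gives x* = 566 and P* = 107.
With the rebate, buyers effectively pay Pb = Ps − 31, where Ps is the price sellers receive.
On the curves, Pb = 5981/3 - (10/3)x and Ps = 397/9 + (1/9)x; the wedge Ps − Pb = 31 gives 397/9 + (1/9)x − (5981/3 - (10/3)x) = 31, so x' = 575.
Then Pb = 5981/3 − (10/3)·575 = 77 and Ps = 397/9 + (1/9)·575 = 108.
Buyers' price falls by P* − Pb = 107 − 77 = 30; sellers' price rises by Ps − P* = 108 − 107 = 1.
So producers capture 1/31 = 1/31 of each unit of subsidy.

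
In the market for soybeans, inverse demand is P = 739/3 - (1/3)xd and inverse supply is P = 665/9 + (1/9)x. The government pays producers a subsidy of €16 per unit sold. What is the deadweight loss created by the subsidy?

Pre-subsidy: 739/3 - (1/3)x = 665/9 + (1/9)x gives x* = 388 and P* = 117.
With the subsidy, sellers receive Ps = Pb + 16 for each unit, where Pb is the price buyers pay.
On the curves, Pb = 739/3 - (1/3)x and Ps = 665/9 + (1/9)x; the wedge Ps − Pb = 16 gives 665/9 + (1/9)x − (739/3 - (1/3)x) = 16, so x' = 424.
Then Pb = 739/3 − (1/3)·424 = 105 and Ps = 665/9 + (1/9)·424 = 121.
The subsidy expands output by 424 − 388 = 36 past the efficient level; on those units the gap between marginal cost and willingness to pay runs from 0 up to 16.
DWL = ½ × 16 × 36 = 288.

Deadweight loss = €288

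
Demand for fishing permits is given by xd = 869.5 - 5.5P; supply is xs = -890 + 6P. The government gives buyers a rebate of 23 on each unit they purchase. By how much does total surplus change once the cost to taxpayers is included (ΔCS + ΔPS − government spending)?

Net change in total surplus = -759

Pre-subsidy: 869.5 - 5.5P = -890 + 6P gives P* = 153, x* = 28.
With the rebate, buyers effectively pay Pb = Ps − 23, where Ps is the price sellers receive.
Demand in terms of Ps becomes xd = 869.5 − 5.5(Ps − 23) = 996 - 5.5Ps. Setting this equal to supply: 996 - 5.5Ps = -890 + 6Ps, so Ps = 164.
Buyers pay Pb = 164 − 23 = 141; x' = -890 + 6·164 = 94.
ΔCS = ½(28 + 94)(153 − 141) = 732; ΔPS = ½(28 + 94)(164 − 153) = 671.
Government spending = 23 × 94 = 2162.
Net change = 732 + 671 − 2162 = -759. The loss equals the DWL triangle ½·23·66.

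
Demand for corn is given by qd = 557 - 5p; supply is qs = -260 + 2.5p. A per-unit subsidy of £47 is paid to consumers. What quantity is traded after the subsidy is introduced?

Pre-subsidy: 557 - 5p = -260 + 2.5p gives p* = 1634/15, q* = 37/3.
With the rebate, buyers effectively pay pb = ps − 47, where ps is the price sellers receive.
Demand in terms of ps becomes qd = 557 − 5(ps − 47) = 792 - 5ps. Setting this equal to supply: 792 - 5ps = -260 + 2.5ps, so ps = 2104/15.
Buyers pay pb = 2104/15 − 47 = 1399/15; q' = -260 + 2.5·(2104/15) = 272/3.

q' = 272/3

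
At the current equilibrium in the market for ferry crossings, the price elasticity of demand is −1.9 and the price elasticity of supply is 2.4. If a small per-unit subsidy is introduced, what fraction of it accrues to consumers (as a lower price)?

For a small subsidy around the equilibrium, the benefit split depends on the relative slopes, which at a point are proportional to the elasticities.
Buyer share = εs/(εs + |εd|) = 2.4/(2.4 + 1.9) = 24/43; seller share = |εd|/(εs + |εd|) = 19/43.

Consumer share = 24/43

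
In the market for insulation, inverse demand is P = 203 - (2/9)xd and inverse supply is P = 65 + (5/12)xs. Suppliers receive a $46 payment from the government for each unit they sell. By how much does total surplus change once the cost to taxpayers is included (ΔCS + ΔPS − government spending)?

Net change in total surplus = -$1656

Pre-subsidy: 203 - (2/9)x = 65 + (5/12)x gives x* = 216 and P* = 155.
With the subsidy, sellers receive Ps = Pb + 46 for each unit, where Pb is the price buyers pay.
On the curves, Pb = 203 - (2/9)x and Ps = 65 + (5/12)x; the wedge Ps − Pb = 46 gives 65 + (5/12)x − (203 - (2/9)x) = 46, so x' = 288.
Then Pb = 203 − (2/9)·288 = 139 and Ps = 65 + (5/12)·288 = 185.
ΔCS = ½(216 + 288)(155 − 139) = 4032; ΔPS = ½(216 + 288)(185 − 155) = 7560.
Government spending = 46 × 288 = 13248.
Net change = 4032 + 7560 − 13248 = -1656. The loss equals the DWL triangle ½·46·72.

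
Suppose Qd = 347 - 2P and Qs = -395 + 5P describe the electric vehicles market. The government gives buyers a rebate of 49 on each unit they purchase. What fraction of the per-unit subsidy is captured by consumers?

Pre-subsidy: 347 - 2P = -395 + 5P gives P* = 106, Q* = 135.
With the rebate, buyers effectively pay Pb = Ps − 49, where Ps is the price sellers receive.
Demand in terms of Ps becomes Qd = 347 − 2(Ps − 49) = 445 - 2Ps. Setting this equal to supply: 445 - 2Ps = -395 + 5Ps, so Ps = 120.
Buyers pay Pb = 120 − 49 = 71; Q' = -395 + 5·120 = 205.
Buyers' price falls by P* − Pb = 106 − 71 = 35; sellers' price rises by Ps − P* = 120 − 106 = 14.
So consumers capture 35/49 = 5/7 of each unit of subsidy.

Consumer share = 5/7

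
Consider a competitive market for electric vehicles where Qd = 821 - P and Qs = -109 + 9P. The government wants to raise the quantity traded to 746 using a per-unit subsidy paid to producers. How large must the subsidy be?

Required subsidy s = 20 per unit

At Q = 746, invert demand for the buyer price: Pb = (821 − 746)/1 = 75; invert supply for the seller price: Ps = (746 − (-109))/9 = 95.
The subsidy must fill the gap: s = Ps − Pb = 95 − 75 = 20.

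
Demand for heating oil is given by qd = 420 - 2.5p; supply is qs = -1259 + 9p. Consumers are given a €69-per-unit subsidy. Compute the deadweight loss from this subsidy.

Deadweight loss = €4657.5

Pre-subsidy: 420 - 2.5p = -1259 + 9p gives p* = 146, q* = 55.
With the rebate, buyers effectively pay pb = ps − 69, where ps is the price sellers receive.
Demand in terms of ps becomes qd = 420 − 2.5(ps − 69) = 592.5 - 2.5ps. Setting this equal to supply: 592.5 - 2.5ps = -1259 + 9ps, so ps = 161.
Buyers pay pb = 161 − 69 = 92; q' = -1259 + 9·161 = 190.
The subsidy expands output by 190 − 55 = 135 past the efficient level; on those units the gap between marginal cost and willingness to pay runs from 0 up to 69.
DWL = ½ × 69 × 135 = 4657.5.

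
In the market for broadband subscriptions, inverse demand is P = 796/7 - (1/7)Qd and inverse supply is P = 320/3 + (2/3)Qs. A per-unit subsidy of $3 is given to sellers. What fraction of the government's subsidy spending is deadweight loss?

DWL / government spending = 63/422

Pre-subsidy: 796/7 - (1/7)Q = 320/3 + (2/3)Q gives Q* = 148/17 and P* = 1912/17.
With the subsidy, sellers receive Ps = Pb + 3 for each unit, where Pb is the price buyers pay.
On the curves, Pb = 796/7 - (1/7)Q and Ps = 320/3 + (2/3)Q; the wedge Ps − Pb = 3 gives 320/3 + (2/3)Q − (796/7 - (1/7)Q) = 3, so Q' = 211/17.
Then Pb = 796/7 − (1/7)·(211/17) = 1903/17 and Ps = 320/3 + (2/3)·(211/17) = 1954/17.
ΔCS = ½(148/17 + 211/17)(1912/17 − 1903/17) = 3231/578; ΔPS = ½(148/17 + 211/17)(1954/17 − 1912/17) = 7539/289.
Government spending = 3 × 211/17 = 633/17.
DWL = ½ × 3 × (211/17 − 148/17) = 189/34; fraction = (189/34) / (633/17) = 63/422.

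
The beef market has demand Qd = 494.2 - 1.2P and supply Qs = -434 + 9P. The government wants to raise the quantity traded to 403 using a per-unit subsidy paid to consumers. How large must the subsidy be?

At Q = 403, invert demand for the buyer price: Pb = (494.2 − 403)/1.2 = 76; invert supply for the seller price: Ps = (403 − (-434))/9 = 93.
The subsidy must fill the gap: s = Ps − Pb = 93 − 76 = 17.

Required subsidy s = 17 per unit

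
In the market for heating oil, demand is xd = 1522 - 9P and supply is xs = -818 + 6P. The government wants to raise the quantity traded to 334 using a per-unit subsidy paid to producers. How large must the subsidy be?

Required subsidy s = 60 per unit

At x = 334, invert demand for the buyer price: Pb = (1522 − 334)/9 = 132; invert supply for the seller price: Ps = (334 − (-818))/6 = 192.
The subsidy must fill the gap: s = Ps − Pb = 192 − 132 = 60.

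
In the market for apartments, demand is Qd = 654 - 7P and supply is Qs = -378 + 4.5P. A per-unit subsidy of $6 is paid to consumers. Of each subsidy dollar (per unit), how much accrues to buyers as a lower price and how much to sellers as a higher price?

Buyers gain 54/23 per unit; sellers gain 84/23 per unit

Pre-subsidy: 654 - 7P = -378 + 4.5P gives P* = 2064/23, Q* = 594/23.
With the rebate, buyers effectively pay Pb = Ps − 6, where Ps is the price sellers receive.
Demand in terms of Ps becomes Qd = 654 − 7(Ps − 6) = 696 - 7Ps. Setting this equal to supply: 696 - 7Ps = -378 + 4.5Ps, so Ps = 2148/23.
Buyers pay Pb = 2148/23 − 6 = 2010/23; Q' = -378 + 4.5·(2148/23) = 972/23.
Buyers' price falls by P* − Pb = 2064/23 − 2010/23 = 54/23; sellers' price rises by Ps − P* = 2148/23 − 2064/23 = 84/23.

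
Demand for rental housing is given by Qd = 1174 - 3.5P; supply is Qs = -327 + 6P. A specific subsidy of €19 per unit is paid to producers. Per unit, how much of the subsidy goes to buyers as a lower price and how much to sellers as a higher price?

Pre-subsidy: 1174 - 3.5P = -327 + 6P gives P* = 158, Q* = 621.
With the subsidy, sellers receive Ps = Pb + 19 for each unit, where Pb is the price buyers pay.
Supply in terms of Pb becomes Qs = -327 + 6(Pb + 19) = -213 + 6Pb. Setting this equal to demand: 1174 - 3.5Pb = -213 + 6Pb, so Pb = 146.
Sellers receive Ps = 146 + 19 = 165; Q' = 1174 − 3.5·146 = 663.
Buyers' price falls by P* − Pb = 158 − 146 = 12; sellers' price rises by Ps − P* = 165 − 158 = 7.

Buyers gain €12 per unit; sellers gain €7 per unit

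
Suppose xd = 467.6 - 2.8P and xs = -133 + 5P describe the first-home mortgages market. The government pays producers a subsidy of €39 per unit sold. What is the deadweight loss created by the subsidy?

Pre-subsidy: 467.6 - 2.8P = -133 + 5P gives P* = 77, x* = 252.
With the subsidy, sellers receive Ps = Pb + 39 for each unit, where Pb is the price buyers pay.
Supply in terms of Pb becomes xs = -133 + 5(Pb + 39) = 62 + 5Pb. Setting this equal to demand: 467.6 - 2.8Pb = 62 + 5Pb, so Pb = 52.
Sellers receive Ps = 52 + 39 = 91; x' = 467.6 − 2.8·52 = 322.
The subsidy expands output by 322 − 252 = 70 past the efficient level; on those units the gap between marginal cost and willingness to pay runs from 0 up to 39.
DWL = ½ × 39 × 70 = 1365.

Deadweight loss = €1365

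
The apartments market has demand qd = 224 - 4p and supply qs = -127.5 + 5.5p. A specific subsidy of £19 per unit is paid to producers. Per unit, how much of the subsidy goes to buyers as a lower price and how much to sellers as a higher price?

Pre-subsidy: 224 - 4p = -127.5 + 5.5p gives p* = 37, q* = 76.
With the subsidy, sellers receive ps = pb + 19 for each unit, where pb is the price buyers pay.
Supply in terms of pb becomes qs = -127.5 + 5.5(pb + 19) = -23 + 5.5pb. Setting this equal to demand: 224 - 4pb = -23 + 5.5pb, so pb = 26.
Sellers receive ps = 26 + 19 = 45; q' = 224 − 4·26 = 120.
Buyers' price falls by p* − pb = 37 − 26 = 11; sellers' price rises by ps − p* = 45 − 37 = 8.

Buyers gain £11 per unit; sellers gain £8 per unit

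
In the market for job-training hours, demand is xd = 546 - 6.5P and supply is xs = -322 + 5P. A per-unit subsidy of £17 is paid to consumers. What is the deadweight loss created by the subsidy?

Deadweight loss = 18785/46

Pre-subsidy: 546 - 6.5P = -322 + 5P gives P* = 1736/23, x* = 1274/23.
With the rebate, buyers effectively pay Pb = Ps − 17, where Ps is the price sellers receive.
Demand in terms of Ps becomes xd = 546 − 6.5(Ps − 17) = 656.5 - 6.5Ps. Setting this equal to supply: 656.5 - 6.5Ps = -322 + 5Ps, so Ps = 1957/23.
Buyers pay Pb = 1957/23 − 17 = 1566/23; x' = -322 + 5·(1957/23) = 2379/23.
The subsidy expands output by 2379/23 − 1274/23 = 1105/23 past the efficient level; on those units the gap between marginal cost and willingness to pay runs from 0 up to 17.
DWL = ½ × 17 × 1105/23 = 18785/46.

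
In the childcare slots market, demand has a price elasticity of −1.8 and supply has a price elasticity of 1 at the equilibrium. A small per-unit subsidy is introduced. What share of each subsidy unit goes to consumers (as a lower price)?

Consumer share = 5/14

For a small subsidy around the equilibrium, the benefit split depends on the relative slopes, which at a point are proportional to the elasticities.
Buyer share = εs/(εs + |εd|) = 1/(1 + 1.8) = 5/14; seller share = |εd|/(εs + |εd|) = 9/14.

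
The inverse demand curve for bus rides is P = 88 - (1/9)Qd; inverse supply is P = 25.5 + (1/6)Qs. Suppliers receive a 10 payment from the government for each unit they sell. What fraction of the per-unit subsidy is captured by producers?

Pre-subsidy: 88 - (1/9)Q = 25.5 + (1/6)Q gives Q* = 225 and P* = 63.
With the subsidy, sellers receive Ps = Pb + 10 for each unit, where Pb is the price buyers pay.
On the curves, Pb = 88 - (1/9)Q and Ps = 25.5 + (1/6)Q; the wedge Ps − Pb = 10 gives 25.5 + (1/6)Q − (88 - (1/9)Q) = 10, so Q' = 261.
Then Pb = 88 − (1/9)·261 = 59 and Ps = 25.5 + (1/6)·261 = 69.
Buyers' price falls by P* − Pb = 63 − 59 = 4; sellers' price rises by Ps − P* = 69 − 63 = 6.
So producers capture 6/10 = 0.6 of each unit of subsidy.

Producer share = 0.6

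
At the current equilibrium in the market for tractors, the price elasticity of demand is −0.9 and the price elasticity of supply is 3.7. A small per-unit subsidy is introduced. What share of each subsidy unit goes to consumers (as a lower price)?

For a small subsidy around the equilibrium, the benefit split depends on the relative slopes, which at a point are proportional to the elasticities.
Buyer share = εs/(εs + |εd|) = 3.7/(3.7 + 0.9) = 37/46; seller share = |εd|/(εs + |εd|) = 9/46.

Consumer share = 37/46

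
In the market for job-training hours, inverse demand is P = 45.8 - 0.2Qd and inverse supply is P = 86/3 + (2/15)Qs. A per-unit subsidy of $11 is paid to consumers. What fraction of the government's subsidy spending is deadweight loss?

DWL / government spending = 165/844

Pre-subsidy: 45.8 - 0.2Q = 86/3 + (2/15)Q gives Q* = 51.4 and P* = 35.52.
With the rebate, buyers effectively pay Pb = Ps − 11, where Ps is the price sellers receive.
On the curves, Pb = 45.8 - 0.2Q and Ps = 86/3 + (2/15)Q; the wedge Ps − Pb = 11 gives 86/3 + (2/15)Q − (45.8 - 0.2Q) = 11, so Q' = 84.4.
Then Pb = 45.8 − 0.2·84.4 = 28.92 and Ps = 86/3 + (2/15)·84.4 = 39.92.
ΔCS = ½(51.4 + 84.4)(35.52 − 28.92) = 448.14; ΔPS = ½(51.4 + 84.4)(39.92 − 35.52) = 298.76.
Government spending = 11 × 84.4 = 928.4.
DWL = ½ × 11 × (84.4 − 51.4) = 181.5; fraction = 181.5 / 928.4 = 165/844.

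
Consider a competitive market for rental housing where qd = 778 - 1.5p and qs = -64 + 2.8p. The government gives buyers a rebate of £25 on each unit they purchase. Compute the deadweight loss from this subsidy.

Deadweight loss = 13125/43

Pre-subsidy: 778 - 1.5p = -64 + 2.8p gives p* = 8420/43, q* = 20824/43.
With the rebate, buyers effectively pay pb = ps − 25, where ps is the price sellers receive.
Demand in terms of ps becomes qd = 778 − 1.5(ps − 25) = 815.5 - 1.5ps. Setting this equal to supply: 815.5 - 1.5ps = -64 + 2.8ps, so ps = 8795/43.
Buyers pay pb = 8795/43 − 25 = 7720/43; q' = -64 + 2.8·(8795/43) = 21874/43.
The subsidy expands output by 21874/43 − 20824/43 = 1050/43 past the efficient level; on those units the gap between marginal cost and willingness to pay runs from 0 up to 25.
DWL = ½ × 25 × 1050/43 = 13125/43.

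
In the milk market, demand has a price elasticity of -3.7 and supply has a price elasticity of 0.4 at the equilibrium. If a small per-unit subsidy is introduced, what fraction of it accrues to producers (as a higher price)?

For a small subsidy around the equilibrium, the benefit split depends on the relative slopes, which at a point are proportional to the elasticities.
Buyer share = εs/(εs + |εd|) = 0.4/(0.4 + 3.7) = 4/41; seller share = |εd|/(εs + |εd|) = 37/41.
So producers capture 37/41 of the subsidy.

Producer share = 37/41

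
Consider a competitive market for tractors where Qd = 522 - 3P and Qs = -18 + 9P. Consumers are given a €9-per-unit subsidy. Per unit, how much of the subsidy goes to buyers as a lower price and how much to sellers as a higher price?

Buyers gain €6.75 per unit; sellers gain €2.25 per unit

Pre-subsidy: 522 - 3P = -18 + 9P gives P* = 45, Q* = 387.
With the rebate, buyers effectively pay Pb = Ps − 9, where Ps is the price sellers receive.
Demand in terms of Ps becomes Qd = 522 − 3(Ps − 9) = 549 - 3Ps. Setting this equal to supply: 549 - 3Ps = -18 + 9Ps, so Ps = 47.25.
Buyers pay Pb = 47.25 − 9 = 38.25; Q' = -18 + 9·47.25 = 407.25.
Buyers' price falls by P* − Pb = 45 − 38.25 = 6.75; sellers' price rises by Ps − P* = 47.25 − 45 = 2.25.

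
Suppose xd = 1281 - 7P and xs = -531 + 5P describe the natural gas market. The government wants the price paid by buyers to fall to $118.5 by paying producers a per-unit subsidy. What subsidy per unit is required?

Required subsidy s = $78 per unit

At a buyer price of 118.5, quantity demanded is 1281 − 7·118.5 = 451.5.
Sellers supply 451.5 only when they receive Ps with -531 + 5·Ps = 451.5, i.e. Ps = 196.5.
s = Ps − Pb = 196.5 − 118.5 = 78.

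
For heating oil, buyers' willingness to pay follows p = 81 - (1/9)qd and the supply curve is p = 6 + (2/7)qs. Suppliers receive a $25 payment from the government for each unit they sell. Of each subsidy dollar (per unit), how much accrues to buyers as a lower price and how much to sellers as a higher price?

Buyers gain $7 per unit; sellers gain $18 per unit

Pre-subsidy: 81 - (1/9)q = 6 + (2/7)q gives q* = 189 and p* = 60.
With the subsidy, sellers receive ps = pb + 25 for each unit, where pb is the price buyers pay.
On the curves, pb = 81 - (1/9)q and ps = 6 + (2/7)q; the wedge ps − pb = 25 gives 6 + (2/7)q − (81 - (1/9)q) = 25, so q' = 252.
Then pb = 81 − (1/9)·252 = 53 and ps = 6 + (2/7)·252 = 78.
Buyers' price falls by p* − pb = 60 − 53 = 7; sellers' price rises by ps − p* = 78 − 60 = 18.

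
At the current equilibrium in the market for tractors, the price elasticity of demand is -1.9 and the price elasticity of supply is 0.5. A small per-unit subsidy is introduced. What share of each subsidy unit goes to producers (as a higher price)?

For a small subsidy around the equilibrium, the benefit split depends on the relative slopes, which at a point are proportional to the elasticities.
Buyer share = εs/(εs + |εd|) = 0.5/(0.5 + 1.9) = 5/24; seller share = |εd|/(εs + |εd|) = 19/24.
So producers capture 19/24 of the subsidy.

Producer share = 19/24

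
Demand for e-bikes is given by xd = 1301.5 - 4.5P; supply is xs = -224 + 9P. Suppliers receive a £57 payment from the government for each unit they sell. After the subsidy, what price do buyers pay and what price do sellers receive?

Pre-subsidy: 1301.5 - 4.5P = -224 + 9P gives P* = 113, x* = 793.
With the subsidy, sellers receive Ps = Pb + 57 for each unit, where Pb is the price buyers pay.
Supply in terms of Pb becomes xs = -224 + 9(Pb + 57) = 289 + 9Pb. Setting this equal to demand: 1301.5 - 4.5Pb = 289 + 9Pb, so Pb = 75.
Sellers receive Ps = 75 + 57 = 132; x' = 1301.5 − 4.5·75 = 964.

Buyers pay £75; sellers receive £132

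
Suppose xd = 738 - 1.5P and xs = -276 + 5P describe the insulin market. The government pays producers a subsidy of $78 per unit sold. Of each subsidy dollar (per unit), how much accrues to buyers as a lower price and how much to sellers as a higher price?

Pre-subsidy: 738 - 1.5P = -276 + 5P gives P* = 156, x* = 504.
With the subsidy, sellers receive Ps = Pb + 78 for each unit, where Pb is the price buyers pay.
Supply in terms of Pb becomes xs = -276 + 5(Pb + 78) = 114 + 5Pb. Setting this equal to demand: 738 - 1.5Pb = 114 + 5Pb, so Pb = 96.
Sellers receive Ps = 96 + 78 = 174; x' = 738 − 1.5·96 = 594.
Buyers' price falls by P* − Pb = 156 − 96 = 60; sellers' price rises by Ps − P* = 174 − 156 = 18.

Buyers gain $60 per unit; sellers gain $18 per unit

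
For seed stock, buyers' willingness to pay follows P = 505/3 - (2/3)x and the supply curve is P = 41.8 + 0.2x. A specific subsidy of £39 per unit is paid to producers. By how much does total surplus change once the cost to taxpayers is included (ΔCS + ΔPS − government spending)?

Pre-subsidy: 505/3 - (2/3)x = 41.8 + 0.2x gives x* = 146 and P* = 71.
With the subsidy, sellers receive Ps = Pb + 39 for each unit, where Pb is the price buyers pay.
On the curves, Pb = 505/3 - (2/3)x and Ps = 41.8 + 0.2x; the wedge Ps − Pb = 39 gives 41.8 + 0.2x − (505/3 - (2/3)x) = 39, so x' = 191.
Then Pb = 505/3 − (2/3)·191 = 41 and Ps = 41.8 + 0.2·191 = 80.
ΔCS = ½(146 + 191)(71 − 41) = 5055; ΔPS = ½(146 + 191)(80 − 71) = 1516.5.
Government spending = 39 × 191 = 7449.
Net change = 5055 + 1516.5 − 7449 = -877.5. The loss equals the DWL triangle ½·39·45.

Net change in total surplus = -£877.5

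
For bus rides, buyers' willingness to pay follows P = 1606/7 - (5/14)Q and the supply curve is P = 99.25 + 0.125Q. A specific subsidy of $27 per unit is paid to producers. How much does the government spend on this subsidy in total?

Pre-subsidy: 1606/7 - (5/14)Q = 99.25 + 0.125Q gives Q* = 270 and P* = 133.
With the subsidy, sellers receive Ps = Pb + 27 for each unit, where Pb is the price buyers pay.
On the curves, Pb = 1606/7 - (5/14)Q and Ps = 99.25 + 0.125Q; the wedge Ps − Pb = 27 gives 99.25 + 0.125Q − (1606/7 - (5/14)Q) = 27, so Q' = 326.
Then Pb = 1606/7 − (5/14)·326 = 113 and Ps = 99.25 + 0.125·326 = 140.
Government outlay = subsidy × quantity = 27 × 326 = 8802.

Government cost = $8802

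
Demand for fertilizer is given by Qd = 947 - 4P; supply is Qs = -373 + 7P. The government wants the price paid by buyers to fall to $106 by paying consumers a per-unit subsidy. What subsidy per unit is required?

At a buyer price of 106, quantity demanded is 947 − 4·106 = 523.
Sellers supply 523 only when they receive Ps with -373 + 7·Ps = 523, i.e. Ps = 128.
s = Ps − Pb = 128 − 106 = 22.

Required subsidy s = $22 per unit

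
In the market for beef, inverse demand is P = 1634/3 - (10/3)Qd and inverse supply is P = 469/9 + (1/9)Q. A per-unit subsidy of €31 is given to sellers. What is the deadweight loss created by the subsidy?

Pre-subsidy: 1634/3 - (10/3)Q = 469/9 + (1/9)Q gives Q* = 143 and P* = 68.
With the subsidy, sellers receive Ps = Pb + 31 for each unit, where Pb is the price buyers pay.
On the curves, Pb = 1634/3 - (10/3)Q and Ps = 469/9 + (1/9)Q; the wedge Ps − Pb = 31 gives 469/9 + (1/9)Q − (1634/3 - (10/3)Q) = 31, so Q' = 152.
Then Pb = 1634/3 − (10/3)·152 = 38 and Ps = 469/9 + (1/9)·152 = 69.
The subsidy expands output by 152 − 143 = 9 past the efficient level; on those units the gap between marginal cost and willingness to pay runs from 0 up to 31.
DWL = ½ × 31 × 9 = 139.5.

Deadweight loss = €139.5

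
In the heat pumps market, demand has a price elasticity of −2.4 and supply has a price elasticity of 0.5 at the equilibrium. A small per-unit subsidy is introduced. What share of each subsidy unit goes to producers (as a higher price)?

For a small subsidy around the equilibrium, the benefit split depends on the relative slopes, which at a point are proportional to the elasticities.
Buyer share = εs/(εs + |εd|) = 0.5/(0.5 + 2.4) = 5/29; seller share = |εd|/(εs + |εd|) = 24/29.
So producers capture 24/29 of the subsidy.

Producer share = 24/29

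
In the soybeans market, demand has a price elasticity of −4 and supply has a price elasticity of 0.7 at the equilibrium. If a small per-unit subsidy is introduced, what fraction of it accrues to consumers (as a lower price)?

For a small subsidy around the equilibrium, the benefit split depends on the relative slopes, which at a point are proportional to the elasticities.
Buyer share = εs/(εs + |εd|) = 0.7/(0.7 + 4) = 7/47; seller share = |εd|/(εs + |εd|) = 40/47.

Consumer share = 7/47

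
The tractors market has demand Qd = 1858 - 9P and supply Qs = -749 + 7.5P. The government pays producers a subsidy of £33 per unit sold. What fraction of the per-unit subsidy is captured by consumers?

Pre-subsidy: 1858 - 9P = -749 + 7.5P gives P* = 158, Q* = 436.
With the subsidy, sellers receive Ps = Pb + 33 for each unit, where Pb is the price buyers pay.
Supply in terms of Pb becomes Qs = -749 + 7.5(Pb + 33) = -501.5 + 7.5Pb. Setting this equal to demand: 1858 - 9Pb = -501.5 + 7.5Pb, so Pb = 143.
Sellers receive Ps = 143 + 33 = 176; Q' = 1858 − 9·143 = 571.
Buyers' price falls by P* − Pb = 158 − 143 = 15; sellers' price rises by Ps − P* = 176 − 158 = 18.
So consumers capture 15/33 = 5/11 of each unit of subsidy.

Consumer share = 5/11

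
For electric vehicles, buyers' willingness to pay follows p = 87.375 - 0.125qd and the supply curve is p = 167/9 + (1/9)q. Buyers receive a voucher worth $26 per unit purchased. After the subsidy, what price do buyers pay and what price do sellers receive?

Buyers pay 632/17; sellers receive 1074/17

Pre-subsidy: 87.375 - 0.125q = 167/9 + (1/9)q gives q* = 4955/17 and p* = 866/17.
With the rebate, buyers effectively pay pb = ps − 26, where ps is the price sellers receive.
On the curves, pb = 87.375 - 0.125q and ps = 167/9 + (1/9)q; the wedge ps − pb = 26 gives 167/9 + (1/9)q − (87.375 - 0.125q) = 26, so q' = 6827/17.
Then pb = 87.375 − 0.125·(6827/17) = 632/17 and ps = 167/9 + (1/9)·(6827/17) = 1074/17.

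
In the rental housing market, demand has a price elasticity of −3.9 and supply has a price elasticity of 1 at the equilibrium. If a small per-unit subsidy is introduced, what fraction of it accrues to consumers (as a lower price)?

For a small subsidy around the equilibrium, the benefit split depends on the relative slopes, which at a point are proportional to the elasticities.
Buyer share = εs/(εs + |εd|) = 1/(1 + 3.9) = 10/49; seller share = |εd|/(εs + |εd|) = 39/49.

Consumer share = 10/49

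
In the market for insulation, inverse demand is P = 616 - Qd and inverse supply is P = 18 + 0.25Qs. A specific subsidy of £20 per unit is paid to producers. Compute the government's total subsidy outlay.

Government cost = £9888

Pre-subsidy: 616 - Q = 18 + 0.25Q gives Q* = 478.4 and P* = 137.6.
With the subsidy, sellers receive Ps = Pb + 20 for each unit, where Pb is the price buyers pay.
On the curves, Pb = 616 - Q and Ps = 18 + 0.25Q; the wedge Ps − Pb = 20 gives 18 + 0.25Q − (616 - Q) = 20, so Q' = 494.4.
Then Pb = 616 − 1·494.4 = 121.6 and Ps = 18 + 0.25·494.4 = 141.6.
Government outlay = subsidy × quantity = 20 × 494.4 = 9888.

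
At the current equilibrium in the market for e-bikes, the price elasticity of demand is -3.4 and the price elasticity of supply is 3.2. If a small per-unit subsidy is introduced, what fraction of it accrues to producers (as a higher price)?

For a small subsidy around the equilibrium, the benefit split depends on the relative slopes, which at a point are proportional to the elasticities.
Buyer share = εs/(εs + |εd|) = 3.2/(3.2 + 3.4) = 16/33; seller share = |εd|/(εs + |εd|) = 17/33.
So producers capture 17/33 of the subsidy.

Producer share = 17/33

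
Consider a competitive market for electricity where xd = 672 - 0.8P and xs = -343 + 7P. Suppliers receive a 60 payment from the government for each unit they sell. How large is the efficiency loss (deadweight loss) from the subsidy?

Pre-subsidy: 672 - 0.8P = -343 + 7P gives P* = 5075/39, x* = 22148/39.
With the subsidy, sellers receive Ps = Pb + 60 for each unit, where Pb is the price buyers pay.
Supply in terms of Pb becomes xs = -343 + 7(Pb + 60) = 77 + 7Pb. Setting this equal to demand: 672 - 0.8Pb = 77 + 7Pb, so Pb = 2975/39.
Sellers receive Ps = 2975/39 + 60 = 5315/39; x' = 672 − 0.8·(2975/39) = 23828/39.
The subsidy expands output by 23828/39 − 22148/39 = 560/13 past the efficient level; on those units the gap between marginal cost and willingness to pay runs from 0 up to 60.
DWL = ½ × 60 × 560/13 = 16800/13.

Deadweight loss = 16800/13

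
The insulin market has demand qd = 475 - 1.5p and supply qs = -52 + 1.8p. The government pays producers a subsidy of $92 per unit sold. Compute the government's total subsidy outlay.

Pre-subsidy: 475 - 1.5p = -52 + 1.8p gives p* = 5270/33, q* = 2590/11.
With the subsidy, sellers receive ps = pb + 92 for each unit, where pb is the price buyers pay.
Supply in terms of pb becomes qs = -52 + 1.8(pb + 92) = 113.6 + 1.8pb. Setting this equal to demand: 475 - 1.5pb = 113.6 + 1.8pb, so pb = 3614/33.
Sellers receive ps = 3614/33 + 92 = 6650/33; q' = 475 − 1.5·(3614/33) = 3418/11.
Government outlay = subsidy × quantity = 92 × 3418/11 = 314456/11.

Government cost = 314456/11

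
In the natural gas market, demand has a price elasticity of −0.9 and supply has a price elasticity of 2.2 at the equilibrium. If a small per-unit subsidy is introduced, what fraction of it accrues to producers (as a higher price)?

For a small subsidy around the equilibrium, the benefit split depends on the relative slopes, which at a point are proportional to the elasticities.
Buyer share = εs/(εs + |εd|) = 2.2/(2.2 + 0.9) = 22/31; seller share = |εd|/(εs + |εd|) = 9/31.
So producers capture 9/31 of the subsidy.

Producer share = 9/31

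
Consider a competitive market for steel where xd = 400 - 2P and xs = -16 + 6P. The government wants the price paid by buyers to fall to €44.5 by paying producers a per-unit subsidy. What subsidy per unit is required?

Required subsidy s = €10 per unit

At a buyer price of 44.5, quantity demanded is 400 − 2·44.5 = 311.
Sellers supply 311 only when they receive Ps with -16 + 6·Ps = 311, i.e. Ps = 54.5.
s = Ps − Pb = 54.5 − 44.5 = 10.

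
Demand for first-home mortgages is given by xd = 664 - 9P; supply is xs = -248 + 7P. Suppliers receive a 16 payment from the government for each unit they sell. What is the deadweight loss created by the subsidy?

Deadweight loss = 504

Pre-subsidy: 664 - 9P = -248 + 7P gives P* = 57, x* = 151.
With the subsidy, sellers receive Ps = Pb + 16 for each unit, where Pb is the price buyers pay.
Supply in terms of Pb becomes xs = -248 + 7(Pb + 16) = -136 + 7Pb. Setting this equal to demand: 664 - 9Pb = -136 + 7Pb, so Pb = 50.
Sellers receive Ps = 50 + 16 = 66; x' = 664 − 9·50 = 214.
The subsidy expands output by 214 − 151 = 63 past the efficient level; on those units the gap between marginal cost and willingness to pay runs from 0 up to 16.
DWL = ½ × 16 × 63 = 504.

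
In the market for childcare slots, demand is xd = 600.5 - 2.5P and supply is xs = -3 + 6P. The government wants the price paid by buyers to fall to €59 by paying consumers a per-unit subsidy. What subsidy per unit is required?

Required subsidy s = €17 per unit

At a buyer price of 59, quantity demanded is 600.5 − 2.5·59 = 453.
Sellers supply 453 only when they receive Ps with -3 + 6·Ps = 453, i.e. Ps = 76.
s = Ps − Pb = 76 − 59 = 17.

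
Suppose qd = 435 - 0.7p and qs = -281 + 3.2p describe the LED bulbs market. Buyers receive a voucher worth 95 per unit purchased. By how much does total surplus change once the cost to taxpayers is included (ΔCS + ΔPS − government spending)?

Net change in total surplus = -101080/39

Pre-subsidy: 435 - 0.7p = -281 + 3.2p gives p* = 7160/39, q* = 11953/39.
With the rebate, buyers effectively pay pb = ps − 95, where ps is the price sellers receive.
Demand in terms of ps becomes qd = 435 − 0.7(ps − 95) = 501.5 - 0.7ps. Setting this equal to supply: 501.5 - 0.7ps = -281 + 3.2ps, so ps = 7825/39.
Buyers pay pb = 7825/39 − 95 = 4120/39; q' = -281 + 3.2·(7825/39) = 14081/39.
ΔCS = ½(11953/39 + 14081/39)(7160/39 − 4120/39) = 13190560/507; ΔPS = ½(11953/39 + 14081/39)(7825/39 − 7160/39) = 2885435/507.
Government spending = 95 × 14081/39 = 1337695/39.
Net change = 13190560/507 + 2885435/507 − 1337695/39 = -101080/39. The loss equals the DWL triangle ½·95·2128/39.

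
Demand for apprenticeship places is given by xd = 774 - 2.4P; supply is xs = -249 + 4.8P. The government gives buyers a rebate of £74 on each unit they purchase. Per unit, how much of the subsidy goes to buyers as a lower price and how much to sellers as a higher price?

Buyers gain 148/3 per unit; sellers gain 74/3 per unit

Pre-subsidy: 774 - 2.4P = -249 + 4.8P gives P* = 1705/12, x* = 433.
With the rebate, buyers effectively pay Pb = Ps − 74, where Ps is the price sellers receive.
Demand in terms of Ps becomes xd = 774 − 2.4(Ps − 74) = 951.6 - 2.4Ps. Setting this equal to supply: 951.6 - 2.4Ps = -249 + 4.8Ps, so Ps = 166.75.
Buyers pay Pb = 166.75 − 74 = 92.75; x' = -249 + 4.8·166.75 = 551.4.
Buyers' price falls by P* − Pb = 1705/12 − 92.75 = 148/3; sellers' price rises by Ps − P* = 166.75 − 1705/12 = 74/3.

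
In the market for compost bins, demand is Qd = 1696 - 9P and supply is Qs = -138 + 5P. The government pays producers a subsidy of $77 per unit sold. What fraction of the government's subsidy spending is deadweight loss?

Pre-subsidy: 1696 - 9P = -138 + 5P gives P* = 131, Q* = 517.
With the subsidy, sellers receive Ps = Pb + 77 for each unit, where Pb is the price buyers pay.
Supply in terms of Pb becomes Qs = -138 + 5(Pb + 77) = 247 + 5Pb. Setting this equal to demand: 1696 - 9Pb = 247 + 5Pb, so Pb = 103.5.
Sellers receive Ps = 103.5 + 77 = 180.5; Q' = 1696 − 9·103.5 = 764.5.
ΔCS = ½(517 + 764.5)(131 − 103.5) = 17620.625; ΔPS = ½(517 + 764.5)(180.5 − 131) = 31717.125.
Government spending = 77 × 764.5 = 58866.5.
DWL = ½ × 77 × (764.5 − 517) = 9528.75; fraction = 9528.75 / 58866.5 = 45/278.

DWL / government spending = 45/278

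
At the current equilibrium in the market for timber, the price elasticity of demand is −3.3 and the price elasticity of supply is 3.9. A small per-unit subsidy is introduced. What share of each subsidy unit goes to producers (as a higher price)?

For a small subsidy around the equilibrium, the benefit split depends on the relative slopes, which at a point are proportional to the elasticities.
Buyer share = εs/(εs + |εd|) = 3.9/(3.9 + 3.3) = 13/24; seller share = |εd|/(εs + |εd|) = 11/24.
So producers capture 11/24 of the subsidy.

Producer share = 11/24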